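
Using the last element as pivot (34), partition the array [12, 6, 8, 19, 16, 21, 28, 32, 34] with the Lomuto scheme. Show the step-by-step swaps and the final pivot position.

Lomuto partition with pivot = 34:

Initial array: [12, 6, 8, 19, 16, 21, 28, 32, 34]

arr[0]=12 <= 34: swap with position 0, array becomes [12, 6, 8, 19, 16, 21, 28, 32, 34]
arr[1]=6 <= 34: swap with position 1, array becomes [12, 6, 8, 19, 16, 21, 28, 32, 34]
arr[2]=8 <= 34: swap with position 2, array becomes [12, 6, 8, 19, 16, 21, 28, 32, 34]
arr[3]=19 <= 34: swap with position 3, array becomes [12, 6, 8, 19, 16, 21, 28, 32, 34]
arr[4]=16 <= 34: swap with position 4, array becomes [12, 6, 8, 19, 16, 21, 28, 32, 34]
arr[5]=21 <= 34: swap with position 5, array becomes [12, 6, 8, 19, 16, 21, 28, 32, 34]
arr[6]=28 <= 34: swap with position 6, array becomes [12, 6, 8, 19, 16, 21, 28, 32, 34]
arr[7]=32 <= 34: swap with position 7, array becomes [12, 6, 8, 19, 16, 21, 28, 32, 34]

Place pivot at position 8: [12, 6, 8, 19, 16, 21, 28, 32, 34]
Pivot position: 8

After partitioning with pivot 34, the array becomes [12, 6, 8, 19, 16, 21, 28, 32, 34]. The pivot is placed at index 8. All elements to the left of the pivot are <= 34, and all elements to the right are > 34.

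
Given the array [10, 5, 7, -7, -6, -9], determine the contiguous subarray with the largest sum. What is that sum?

Using Kadane's algorithm on [10, 5, 7, -7, -6, -9]:

Scanning through the array:
Position 1 (value 5): max_ending_here = 15, max_so_far = 15
Position 2 (value 7): max_ending_here = 22, max_so_far = 22
Position 3 (value -7): max_ending_here = 15, max_so_far = 22
Position 4 (value -6): max_ending_here = 9, max_so_far = 22
Position 5 (value -9): max_ending_here = 0, max_so_far = 22

Maximum subarray: [10, 5, 7]
Maximum sum: 22

The maximum subarray is [10, 5, 7] with sum 22. This subarray runs from index 0 to index 2.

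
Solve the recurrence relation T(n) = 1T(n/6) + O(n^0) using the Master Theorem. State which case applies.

Master Theorem for T(n) = 1T(n/6) + O(n^0):

a = 1, b = 6, c = 0
log_b(a) = log_6(1) = 0.0000

Case 2: c = 0 = log_6(1) = 0.0000
T(n) = O(n^0 log n) = O(log n)

For T(n) = 1T(n/6) + O(n^0): log_6(1) = 0.0000. This is Case 2 of the Master Theorem (c = log_b(a), equal work at all levels), giving O(log n).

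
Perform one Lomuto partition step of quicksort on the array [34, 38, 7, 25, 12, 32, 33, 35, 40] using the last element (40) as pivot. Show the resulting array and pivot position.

Lomuto partition with pivot = 40:

Initial array: [34, 38, 7, 25, 12, 32, 33, 35, 40]

arr[0]=34 <= 40: swap with position 0, array becomes [34, 38, 7, 25, 12, 32, 33, 35, 40]
arr[1]=38 <= 40: swap with position 1, array becomes [34, 38, 7, 25, 12, 32, 33, 35, 40]
arr[2]=7 <= 40: swap with position 2, array becomes [34, 38, 7, 25, 12, 32, 33, 35, 40]
arr[3]=25 <= 40: swap with position 3, array becomes [34, 38, 7, 25, 12, 32, 33, 35, 40]
arr[4]=12 <= 40: swap with position 4, array becomes [34, 38, 7, 25, 12, 32, 33, 35, 40]
arr[5]=32 <= 40: swap with position 5, array becomes [34, 38, 7, 25, 12, 32, 33, 35, 40]
arr[6]=33 <= 40: swap with position 6, array becomes [34, 38, 7, 25, 12, 32, 33, 35, 40]
arr[7]=35 <= 40: swap with position 7, array becomes [34, 38, 7, 25, 12, 32, 33, 35, 40]

Place pivot at position 8: [34, 38, 7, 25, 12, 32, 33, 35, 40]
Pivot position: 8

After partitioning with pivot 40, the array becomes [34, 38, 7, 25, 12, 32, 33, 35, 40]. The pivot is placed at index 8. All elements to the left of the pivot are <= 40, and all elements to the right are > 40.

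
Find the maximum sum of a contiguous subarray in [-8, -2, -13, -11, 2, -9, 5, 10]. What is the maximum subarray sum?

Using Kadane's algorithm on [-8, -2, -13, -11, 2, -9, 5, 10]:

Scanning through the array:
Position 1 (value -2): max_ending_here = -2, max_so_far = -2
Position 2 (value -13): max_ending_here = -13, max_so_far = -2
Position 3 (value -11): max_ending_here = -11, max_so_far = -2
Position 4 (value 2): max_ending_here = 2, max_so_far = 2
Position 5 (value -9): max_ending_here = -7, max_so_far = 2
Position 6 (value 5): max_ending_here = 5, max_so_far = 5
Position 7 (value 10): max_ending_here = 15, max_so_far = 15

Maximum subarray: [5, 10]
Maximum sum: 15

The maximum subarray is [5, 10] with sum 15. This subarray runs from index 6 to index 7.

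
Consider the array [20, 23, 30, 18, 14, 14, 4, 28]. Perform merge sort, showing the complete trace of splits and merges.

Merge sort trace:

Split: [20, 23, 30, 18, 14, 14, 4, 28] -> [20, 23, 30, 18] and [14, 14, 4, 28]
  Split: [20, 23, 30, 18] -> [20, 23] and [30, 18]
    Split: [20, 23] -> [20] and [23]
    Merge: [20] + [23] -> [20, 23]
    Split: [30, 18] -> [30] and [18]
    Merge: [30] + [18] -> [18, 30]
  Merge: [20, 23] + [18, 30] -> [18, 20, 23, 30]
  Split: [14, 14, 4, 28] -> [14, 14] and [4, 28]
    Split: [14, 14] -> [14] and [14]
    Merge: [14] + [14] -> [14, 14]
    Split: [4, 28] -> [4] and [28]
    Merge: [4] + [28] -> [4, 28]
  Merge: [14, 14] + [4, 28] -> [4, 14, 14, 28]
Merge: [18, 20, 23, 30] + [4, 14, 14, 28] -> [4, 14, 14, 18, 20, 23, 28, 30]

Final sorted array: [4, 14, 14, 18, 20, 23, 28, 30]

The merge sort proceeds by recursively splitting the array and merging sorted halves.
After all merges, the sorted array is [4, 14, 14, 18, 20, 23, 28, 30].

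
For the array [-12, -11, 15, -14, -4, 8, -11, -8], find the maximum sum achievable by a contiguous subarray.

Using Kadane's algorithm on [-12, -11, 15, -14, -4, 8, -11, -8]:

Scanning through the array:
Position 1 (value -11): max_ending_here = -11, max_so_far = -11
Position 2 (value 15): max_ending_here = 15, max_so_far = 15
Position 3 (value -14): max_ending_here = 1, max_so_far = 15
Position 4 (value -4): max_ending_here = -3, max_so_far = 15
Position 5 (value 8): max_ending_here = 8, max_so_far = 15
Position 6 (value -11): max_ending_here = -3, max_so_far = 15
Position 7 (value -8): max_ending_here = -8, max_so_far = 15

Maximum subarray: [15]
Maximum sum: 15

The maximum subarray is [15] with sum 15. This subarray runs from index 2 to index 2.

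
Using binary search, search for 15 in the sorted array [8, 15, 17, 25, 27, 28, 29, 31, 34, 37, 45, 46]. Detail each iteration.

Binary search for 15 in [8, 15, 17, 25, 27, 28, 29, 31, 34, 37, 45, 46]:

lo=0, hi=11, mid=5, arr[mid]=28 -> 28 > 15, search left half
lo=0, hi=4, mid=2, arr[mid]=17 -> 17 > 15, search left half
lo=0, hi=1, mid=0, arr[mid]=8 -> 8 < 15, search right half
lo=1, hi=1, mid=1, arr[mid]=15 -> Found target at index 1!

Binary search finds 15 at index 1 after 4 comparisons. The search repeatedly halves the search space by comparing with the middle element.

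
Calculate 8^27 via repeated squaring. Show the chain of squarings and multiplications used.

Computing 8^27 by squaring (build up from 8^1; each line after the first costs one multiplication):

8^1 = 8
8^2 = (8^1)^2 = 8^2 = 64
8^3 = 8 * 8^2 = 8 * 64 = 512
8^6 = (8^3)^2 = 512^2 = 262144
8^12 = (8^6)^2 = 262144^2 = 68719476736
8^13 = 8 * 8^12 = 8 * 68719476736 = 549755813888
8^26 = (8^13)^2 = 549755813888^2 = 302231454903657293676544
8^27 = 8 * 8^26 = 8 * 302231454903657293676544 = 2417851639229258349412352

Result: 2417851639229258349412352
Multiplications needed: 7 (7 lines after 8^1)

8^27 = 2417851639229258349412352. Using exponentiation by squaring, this requires 7 multiplications. The key idea: if the exponent is even, square the half-power; if odd, multiply by the base once.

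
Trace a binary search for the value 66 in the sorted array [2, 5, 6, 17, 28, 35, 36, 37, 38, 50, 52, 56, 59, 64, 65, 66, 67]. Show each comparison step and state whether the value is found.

Binary search for 66 in [2, 5, 6, 17, 28, 35, 36, 37, 38, 50, 52, 56, 59, 64, 65, 66, 67]:

lo=0, hi=16, mid=8, arr[mid]=38 -> 38 < 66, search right half
lo=9, hi=16, mid=12, arr[mid]=59 -> 59 < 66, search right half
lo=13, hi=16, mid=14, arr[mid]=65 -> 65 < 66, search right half
lo=15, hi=16, mid=15, arr[mid]=66 -> Found target at index 15!

Binary search finds 66 at index 15 after 4 comparisons. The search repeatedly halves the search space by comparing with the middle element.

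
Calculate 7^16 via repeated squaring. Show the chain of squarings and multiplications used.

Computing 7^16 by squaring (build up from 7^1; each line after the first costs one multiplication):

7^1 = 7
7^2 = (7^1)^2 = 7^2 = 49
7^4 = (7^2)^2 = 49^2 = 2401
7^8 = (7^4)^2 = 2401^2 = 5764801
7^16 = (7^8)^2 = 5764801^2 = 33232930569601

Result: 33232930569601
Multiplications needed: 4 (4 lines after 7^1)

7^16 = 33232930569601. Using exponentiation by squaring, this requires 4 multiplications. The key idea: if the exponent is even, square the half-power; if odd, multiply by the base once.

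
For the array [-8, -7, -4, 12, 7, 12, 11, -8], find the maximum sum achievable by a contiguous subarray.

Using Kadane's algorithm on [-8, -7, -4, 12, 7, 12, 11, -8]:

Scanning through the array:
Position 1 (value -7): max_ending_here = -7, max_so_far = -7
Position 2 (value -4): max_ending_here = -4, max_so_far = -4
Position 3 (value 12): max_ending_here = 12, max_so_far = 12
Position 4 (value 7): max_ending_here = 19, max_so_far = 19
Position 5 (value 12): max_ending_here = 31, max_so_far = 31
Position 6 (value 11): max_ending_here = 42, max_so_far = 42
Position 7 (value -8): max_ending_here = 34, max_so_far = 42

Maximum subarray: [12, 7, 12, 11]
Maximum sum: 42

The maximum subarray is [12, 7, 12, 11] with sum 42. This subarray runs from index 3 to index 6.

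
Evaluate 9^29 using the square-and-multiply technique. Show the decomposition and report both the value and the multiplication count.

Computing 9^29 by squaring (build up from 9^1; each line after the first costs one multiplication):

9^1 = 9
9^2 = (9^1)^2 = 9^2 = 81
9^3 = 9 * 9^2 = 9 * 81 = 729
9^6 = (9^3)^2 = 729^2 = 531441
9^7 = 9 * 9^6 = 9 * 531441 = 4782969
9^14 = (9^7)^2 = 4782969^2 = 22876792454961
9^28 = (9^14)^2 = 22876792454961^2 = 523347633027360537213511521
9^29 = 9 * 9^28 = 9 * 523347633027360537213511521 = 4710128697246244834921603689

Result: 4710128697246244834921603689
Multiplications needed: 7 (7 lines after 9^1)

9^29 = 4710128697246244834921603689. Using exponentiation by squaring, this requires 7 multiplications. The key idea: if the exponent is even, square the half-power; if odd, multiply by the base once.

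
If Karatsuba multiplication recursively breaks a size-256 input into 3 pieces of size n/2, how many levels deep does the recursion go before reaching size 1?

For divide and conquer with division factor 2:

Problem sizes at each level:
Level 0: 256
Level 1: 128
Level 2: 64
Level 3: 32
Level 4: 16
Level 5: 8
Level 6: 4
Level 7: 2
Level 8: 1

The root is level 0 and the size-1 base case is level 8 (the tree spans levels 0 through 8, i.e. 9 levels counting the root), so the depth is the number of divisions: log_2(256) = 8

The recursion tree depth is log_2(256) = 8. At each level, the problem size is divided by 2, so it takes 8 divisions to reduce to a base case of size 1. The algorithm makes 3 recursive calls at each level.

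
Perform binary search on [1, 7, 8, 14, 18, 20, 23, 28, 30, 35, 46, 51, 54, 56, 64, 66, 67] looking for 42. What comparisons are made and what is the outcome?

Binary search for 42 in [1, 7, 8, 14, 18, 20, 23, 28, 30, 35, 46, 51, 54, 56, 64, 66, 67]:

lo=0, hi=16, mid=8, arr[mid]=30 -> 30 < 42, search right half
lo=9, hi=16, mid=12, arr[mid]=54 -> 54 > 42, search left half
lo=9, hi=11, mid=10, arr[mid]=46 -> 46 > 42, search left half
lo=9, hi=9, mid=9, arr[mid]=35 -> 35 < 42, search right half
lo=10 > hi=9, target 42 not found

Binary search determines that 42 is not in the array after 4 comparisons. The search space was exhausted without finding the target.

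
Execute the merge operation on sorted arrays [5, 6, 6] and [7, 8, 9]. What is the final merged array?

Merging process:

Compare 5 vs 7: take 5 from left. Merged: [5]
Compare 6 vs 7: take 6 from left. Merged: [5, 6]
Compare 6 vs 7: take 6 from left. Merged: [5, 6, 6]
Append remaining from right: [7, 8, 9]. Merged: [5, 6, 6, 7, 8, 9]

Final merged array: [5, 6, 6, 7, 8, 9]
Total comparisons: 3

The merged array is [5, 6, 6, 7, 8, 9], requiring 3 comparisons. The merge step runs in O(n) time where n is the total number of elements.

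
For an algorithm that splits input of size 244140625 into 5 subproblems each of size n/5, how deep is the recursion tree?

For divide and conquer with division factor 5:

Problem sizes at each level:
Level 0: 244140625
Level 1: 48828125
Level 2: 9765625
Level 3: 1953125
Level 4: 390625
Level 5: 78125
Level 6: 15625
Level 7: 3125
Level 8: 625
Level 9: 125
Level 10: 25
Level 11: 5
Level 12: 1

The root is level 0 and the size-1 base case is level 12 (the tree spans levels 0 through 12, i.e. 13 levels counting the root), so the depth is the number of divisions: log_5(244140625) = 12

The recursion tree depth is log_5(244140625) = 12. At each level, the problem size is divided by 5, so it takes 12 divisions to reduce to a base case of size 1. The algorithm makes 5 recursive calls at each level.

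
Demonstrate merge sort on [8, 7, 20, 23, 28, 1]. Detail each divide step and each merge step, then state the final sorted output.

Merge sort trace:

Split: [8, 7, 20, 23, 28, 1] -> [8, 7, 20] and [23, 28, 1]
  Split: [8, 7, 20] -> [8] and [7, 20]
    Split: [7, 20] -> [7] and [20]
    Merge: [7] + [20] -> [7, 20]
  Merge: [8] + [7, 20] -> [7, 8, 20]
  Split: [23, 28, 1] -> [23] and [28, 1]
    Split: [28, 1] -> [28] and [1]
    Merge: [28] + [1] -> [1, 28]
  Merge: [23] + [1, 28] -> [1, 23, 28]
Merge: [7, 8, 20] + [1, 23, 28] -> [1, 7, 8, 20, 23, 28]

Final sorted array: [1, 7, 8, 20, 23, 28]

The merge sort proceeds by recursively splitting the array and merging sorted halves.
After all merges, the sorted array is [1, 7, 8, 20, 23, 28].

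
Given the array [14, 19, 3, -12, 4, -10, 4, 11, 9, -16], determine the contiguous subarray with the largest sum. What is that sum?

Using Kadane's algorithm on [14, 19, 3, -12, 4, -10, 4, 11, 9, -16]:

Scanning through the array:
Position 1 (value 19): max_ending_here = 33, max_so_far = 33
Position 2 (value 3): max_ending_here = 36, max_so_far = 36
Position 3 (value -12): max_ending_here = 24, max_so_far = 36
Position 4 (value 4): max_ending_here = 28, max_so_far = 36
Position 5 (value -10): max_ending_here = 18, max_so_far = 36
Position 6 (value 4): max_ending_here = 22, max_so_far = 36
Position 7 (value 11): max_ending_here = 33, max_so_far = 36
Position 8 (value 9): max_ending_here = 42, max_so_far = 42
Position 9 (value -16): max_ending_here = 26, max_so_far = 42

Maximum subarray: [14, 19, 3, -12, 4, -10, 4, 11, 9]
Maximum sum: 42

The maximum subarray is [14, 19, 3, -12, 4, -10, 4, 11, 9] with sum 42. This subarray runs from index 0 to index 8.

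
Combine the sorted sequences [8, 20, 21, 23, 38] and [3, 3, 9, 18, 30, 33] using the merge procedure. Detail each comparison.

Merging process:

Compare 8 vs 3: take 3 from right. Merged: [3]
Compare 8 vs 3: take 3 from right. Merged: [3, 3]
Compare 8 vs 9: take 8 from left. Merged: [3, 3, 8]
Compare 20 vs 9: take 9 from right. Merged: [3, 3, 8, 9]
Compare 20 vs 18: take 18 from right. Merged: [3, 3, 8, 9, 18]
Compare 20 vs 30: take 20 from left. Merged: [3, 3, 8, 9, 18, 20]
Compare 21 vs 30: take 21 from left. Merged: [3, 3, 8, 9, 18, 20, 21]
Compare 23 vs 30: take 23 from left. Merged: [3, 3, 8, 9, 18, 20, 21, 23]
Compare 38 vs 30: take 30 from right. Merged: [3, 3, 8, 9, 18, 20, 21, 23, 30]
Compare 38 vs 33: take 33 from right. Merged: [3, 3, 8, 9, 18, 20, 21, 23, 30, 33]
Append remaining from left: [38]. Merged: [3, 3, 8, 9, 18, 20, 21, 23, 30, 33, 38]

Final merged array: [3, 3, 8, 9, 18, 20, 21, 23, 30, 33, 38]
Total comparisons: 10

The merged array is [3, 3, 8, 9, 18, 20, 21, 23, 30, 33, 38], requiring 10 comparisons. The merge step runs in O(n) time where n is the total number of elements.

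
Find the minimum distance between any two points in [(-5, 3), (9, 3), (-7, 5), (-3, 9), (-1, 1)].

Computing all pairwise distances among 5 points:

d((-5, 3), (9, 3)) = 14.0
d((-5, 3), (-7, 5)) = 2.8284 <-- minimum
d((-5, 3), (-3, 9)) = 6.3246
d((-5, 3), (-1, 1)) = 4.4721
d((9, 3), (-7, 5)) = 16.1245
d((9, 3), (-3, 9)) = 13.4164
d((9, 3), (-1, 1)) = 10.198
d((-7, 5), (-3, 9)) = 5.6569
d((-7, 5), (-1, 1)) = 7.2111
d((-3, 9), (-1, 1)) = 8.2462

Closest pair: (-5, 3) and (-7, 5) with distance 2.8284

The closest pair is (-5, 3) and (-7, 5) with Euclidean distance 2.8284. For 5 points, brute-force pairwise comparison is shown above. For large n, the divide-and-conquer algorithm (sort by x, recurse on halves, check the dividing strip) achieves O(n log n).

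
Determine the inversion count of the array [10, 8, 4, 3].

Finding inversions in [10, 8, 4, 3]:

(0, 1): arr[0]=10 > arr[1]=8
(0, 2): arr[0]=10 > arr[2]=4
(0, 3): arr[0]=10 > arr[3]=3
(1, 2): arr[1]=8 > arr[2]=4
(1, 3): arr[1]=8 > arr[3]=3
(2, 3): arr[2]=4 > arr[3]=3

Total inversions: 6

The array has 6 inversion(s): (0,1), (0,2), (0,3), (1,2), (1,3), (2,3). Each pair (i,j) satisfies i < j and arr[i] > arr[j].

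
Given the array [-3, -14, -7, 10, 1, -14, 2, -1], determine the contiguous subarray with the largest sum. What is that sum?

Using Kadane's algorithm on [-3, -14, -7, 10, 1, -14, 2, -1]:

Scanning through the array:
Position 1 (value -14): max_ending_here = -14, max_so_far = -3
Position 2 (value -7): max_ending_here = -7, max_so_far = -3
Position 3 (value 10): max_ending_here = 10, max_so_far = 10
Position 4 (value 1): max_ending_here = 11, max_so_far = 11
Position 5 (value -14): max_ending_here = -3, max_so_far = 11
Position 6 (value 2): max_ending_here = 2, max_so_far = 11
Position 7 (value -1): max_ending_here = 1, max_so_far = 11

Maximum subarray: [10, 1]
Maximum sum: 11

The maximum subarray is [10, 1] with sum 11. This subarray runs from index 3 to index 4.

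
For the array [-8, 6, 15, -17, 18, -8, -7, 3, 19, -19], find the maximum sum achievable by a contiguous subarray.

Using Kadane's algorithm on [-8, 6, 15, -17, 18, -8, -7, 3, 19, -19]:

Scanning through the array:
Position 1 (value 6): max_ending_here = 6, max_so_far = 6
Position 2 (value 15): max_ending_here = 21, max_so_far = 21
Position 3 (value -17): max_ending_here = 4, max_so_far = 21
Position 4 (value 18): max_ending_here = 22, max_so_far = 22
Position 5 (value -8): max_ending_here = 14, max_so_far = 22
Position 6 (value -7): max_ending_here = 7, max_so_far = 22
Position 7 (value 3): max_ending_here = 10, max_so_far = 22
Position 8 (value 19): max_ending_here = 29, max_so_far = 29
Position 9 (value -19): max_ending_here = 10, max_so_far = 29

Maximum subarray: [6, 15, -17, 18, -8, -7, 3, 19]
Maximum sum: 29

The maximum subarray is [6, 15, -17, 18, -8, -7, 3, 19] with sum 29. This subarray runs from index 1 to index 8.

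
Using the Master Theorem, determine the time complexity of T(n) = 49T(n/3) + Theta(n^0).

Master Theorem for T(n) = 49T(n/3) + O(n^0):

a = 49, b = 3, c = 0
log_b(a) = log_3(49) = 3.5425

Case 1: c = 0 < log_3(49) = 3.5425
T(n) = O(n^(log_3 49))

For T(n) = 49T(n/3) + O(n^0): log_3(49) = 3.5425. This is Case 1 of the Master Theorem (c < log_b(a), work dominated by leaves), giving O(n^(log_3 49)).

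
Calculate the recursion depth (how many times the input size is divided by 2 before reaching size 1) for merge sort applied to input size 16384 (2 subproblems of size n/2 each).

For divide and conquer with division factor 2:

Problem sizes at each level:
Level 0: 16384
Level 1: 8192
Level 2: 4096
Level 3: 2048
Level 4: 1024
Level 5: 512
Level 6: 256
Level 7: 128
Level 8: 64
Level 9: 32
Level 10: 16
Level 11: 8
Level 12: 4
Level 13: 2
Level 14: 1

The root is level 0 and the size-1 base case is level 14 (the tree spans levels 0 through 14, i.e. 15 levels counting the root), so the depth is the number of divisions: log_2(16384) = 14

The recursion tree depth is log_2(16384) = 14. At each level, the problem size is divided by 2, so it takes 14 divisions to reduce to a base case of size 1. The algorithm makes 2 recursive calls at each level.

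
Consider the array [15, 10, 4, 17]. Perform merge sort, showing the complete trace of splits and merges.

Merge sort trace:

Split: [15, 10, 4, 17] -> [15, 10] and [4, 17]
  Split: [15, 10] -> [15] and [10]
  Merge: [15] + [10] -> [10, 15]
  Split: [4, 17] -> [4] and [17]
  Merge: [4] + [17] -> [4, 17]
Merge: [10, 15] + [4, 17] -> [4, 10, 15, 17]

Final sorted array: [4, 10, 15, 17]

The merge sort proceeds by recursively splitting the array and merging sorted halves.
After all merges, the sorted array is [4, 10, 15, 17].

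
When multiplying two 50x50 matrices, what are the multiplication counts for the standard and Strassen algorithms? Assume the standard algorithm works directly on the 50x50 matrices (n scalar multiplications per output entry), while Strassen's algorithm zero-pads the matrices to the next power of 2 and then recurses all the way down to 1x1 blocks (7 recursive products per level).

Matrix multiplication for 50x50 matrices:

Strassen's algorithm requires power-of-2 dimensions. Pad 50x50 to 64x64 (next power of 2).

Standard algorithm: 50^3 = 125000 multiplications
Strassen's algorithm: 7^(log2(64)) = 7^6 = 117649 multiplications
Savings: 125000 - 117649 = 7351 multiplications

Standard: 125000 multiplications (50^3). Strassen: 117649 multiplications (7^6, after padding to 64x64). Strassen reduces 8 recursive multiplications to 7 at each level.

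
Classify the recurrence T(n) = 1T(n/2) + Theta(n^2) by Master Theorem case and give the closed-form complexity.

Master Theorem for T(n) = 1T(n/2) + O(n^2):

a = 1, b = 2, c = 2
log_b(a) = log_2(1) = 0.0000

Case 3: c = 2 > log_2(1) = 0.0000
T(n) = O(n^2) = O(n^2)

For T(n) = 1T(n/2) + O(n^2): log_2(1) = 0.0000. This is Case 3 of the Master Theorem (c > log_b(a), work dominated by root), giving O(n^2).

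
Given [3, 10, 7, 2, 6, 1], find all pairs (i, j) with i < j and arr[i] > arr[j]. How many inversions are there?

Finding inversions in [3, 10, 7, 2, 6, 1]:

(0, 3): arr[0]=3 > arr[3]=2
(0, 5): arr[0]=3 > arr[5]=1
(1, 2): arr[1]=10 > arr[2]=7
(1, 3): arr[1]=10 > arr[3]=2
(1, 4): arr[1]=10 > arr[4]=6
(1, 5): arr[1]=10 > arr[5]=1
(2, 3): arr[2]=7 > arr[3]=2
(2, 4): arr[2]=7 > arr[4]=6
(2, 5): arr[2]=7 > arr[5]=1
(3, 5): arr[3]=2 > arr[5]=1
(4, 5): arr[4]=6 > arr[5]=1

Total inversions: 11

The array has 11 inversion(s): (0,3), (0,5), (1,2), (1,3), (1,4), (1,5), (2,3), (2,4), (2,5), (3,5), (4,5). Each pair (i,j) satisfies i < j and arr[i] > arr[j].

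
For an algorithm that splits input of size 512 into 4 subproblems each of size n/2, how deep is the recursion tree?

For divide and conquer with division factor 2:

Problem sizes at each level:
Level 0: 512
Level 1: 256
Level 2: 128
Level 3: 64
Level 4: 32
Level 5: 16
Level 6: 8
Level 7: 4
Level 8: 2
Level 9: 1

The root is level 0 and the size-1 base case is level 9 (the tree spans levels 0 through 9, i.e. 10 levels counting the root), so the depth is the number of divisions: log_2(512) = 9

The recursion tree depth is log_2(512) = 9. At each level, the problem size is divided by 2, so it takes 9 divisions to reduce to a base case of size 1. The algorithm makes 4 recursive calls at each level.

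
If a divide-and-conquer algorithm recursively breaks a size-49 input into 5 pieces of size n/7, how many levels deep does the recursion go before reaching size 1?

For divide and conquer with division factor 7:

Problem sizes at each level:
Level 0: 49
Level 1: 7
Level 2: 1

The root is level 0 and the size-1 base case is level 2 (the tree spans levels 0 through 2, i.e. 3 levels counting the root), so the depth is the number of divisions: log_7(49) = 2

The recursion tree depth is log_7(49) = 2. At each level, the problem size is divided by 7, so it takes 2 divisions to reduce to a base case of size 1. The algorithm makes 5 recursive calls at each level.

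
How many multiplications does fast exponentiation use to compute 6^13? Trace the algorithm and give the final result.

Computing 6^13 by squaring (build up from 6^1; each line after the first costs one multiplication):

6^1 = 6
6^2 = (6^1)^2 = 6^2 = 36
6^3 = 6 * 6^2 = 6 * 36 = 216
6^6 = (6^3)^2 = 216^2 = 46656
6^12 = (6^6)^2 = 46656^2 = 2176782336
6^13 = 6 * 6^12 = 6 * 2176782336 = 13060694016

Result: 13060694016
Multiplications needed: 5 (5 lines after 6^1)

6^13 = 13060694016. Using exponentiation by squaring, this requires 5 multiplications. The key idea: if the exponent is even, square the half-power; if odd, multiply by the base once.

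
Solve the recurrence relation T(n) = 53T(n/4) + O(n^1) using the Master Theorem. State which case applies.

Master Theorem for T(n) = 53T(n/4) + O(n^1):

a = 53, b = 4, c = 1
log_b(a) = log_4(53) = 2.8640

Case 1: c = 1 < log_4(53) = 2.8640
T(n) = O(n^(log_4 53))

For T(n) = 53T(n/4) + O(n^1): log_4(53) = 2.8640. This is Case 1 of the Master Theorem (c < log_b(a), work dominated by leaves), giving O(n^(log_4 53)).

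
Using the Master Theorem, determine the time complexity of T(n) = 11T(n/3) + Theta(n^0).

Master Theorem for T(n) = 11T(n/3) + O(n^0):

a = 11, b = 3, c = 0
log_b(a) = log_3(11) = 2.1827

Case 1: c = 0 < log_3(11) = 2.1827
T(n) = O(n^(log_3 11))

For T(n) = 11T(n/3) + O(n^0): log_3(11) = 2.1827. This is Case 1 of the Master Theorem (c < log_b(a), work dominated by leaves), giving O(n^(log_3 11)).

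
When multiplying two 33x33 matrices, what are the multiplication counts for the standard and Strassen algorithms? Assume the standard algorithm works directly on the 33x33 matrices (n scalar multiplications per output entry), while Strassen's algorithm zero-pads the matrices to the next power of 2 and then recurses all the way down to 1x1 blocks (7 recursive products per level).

Matrix multiplication for 33x33 matrices:

Strassen's algorithm requires power-of-2 dimensions. Pad 33x33 to 64x64 (next power of 2).

Standard algorithm: 33^3 = 35937 multiplications
Strassen's algorithm: 7^(log2(64)) = 7^6 = 117649 multiplications
Difference: 35937 - 117649 = -81712 (Strassen uses MORE here due to padding overhead — for small or just-over-power-of-2 n, padding can outweigh the per-level savings)

Standard: 35937 multiplications (33^3). Strassen: 117649 multiplications (7^6, after padding to 64x64). Strassen reduces 8 recursive multiplications to 7 at each level.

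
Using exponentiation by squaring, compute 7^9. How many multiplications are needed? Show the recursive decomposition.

Computing 7^9 by squaring (build up from 7^1; each line after the first costs one multiplication):

7^1 = 7
7^2 = (7^1)^2 = 7^2 = 49
7^4 = (7^2)^2 = 49^2 = 2401
7^8 = (7^4)^2 = 2401^2 = 5764801
7^9 = 7 * 7^8 = 7 * 5764801 = 40353607

Result: 40353607
Multiplications needed: 4 (4 lines after 7^1)

7^9 = 40353607. Using exponentiation by squaring, this requires 4 multiplications. The key idea: if the exponent is even, square the half-power; if odd, multiply by the base once.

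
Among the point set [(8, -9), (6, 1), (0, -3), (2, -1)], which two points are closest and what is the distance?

Computing all pairwise distances among 4 points:

d((8, -9), (6, 1)) = 10.198
d((8, -9), (0, -3)) = 10.0
d((8, -9), (2, -1)) = 10.0
d((6, 1), (0, -3)) = 7.2111
d((6, 1), (2, -1)) = 4.4721
d((0, -3), (2, -1)) = 2.8284 <-- minimum

Closest pair: (0, -3) and (2, -1) with distance 2.8284

The closest pair is (0, -3) and (2, -1) with Euclidean distance 2.8284. For 4 points, brute-force pairwise comparison is shown above. For large n, the divide-and-conquer algorithm (sort by x, recurse on halves, check the dividing strip) achieves O(n log n).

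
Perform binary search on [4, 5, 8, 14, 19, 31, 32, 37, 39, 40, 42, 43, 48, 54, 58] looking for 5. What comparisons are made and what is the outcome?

Binary search for 5 in [4, 5, 8, 14, 19, 31, 32, 37, 39, 40, 42, 43, 48, 54, 58]:

lo=0, hi=14, mid=7, arr[mid]=37 -> 37 > 5, search left half
lo=0, hi=6, mid=3, arr[mid]=14 -> 14 > 5, search left half
lo=0, hi=2, mid=1, arr[mid]=5 -> Found target at index 1!

Binary search finds 5 at index 1 after 3 comparisons. The search repeatedly halves the search space by comparing with the middle element.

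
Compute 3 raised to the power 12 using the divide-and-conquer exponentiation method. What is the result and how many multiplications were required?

Computing 3^12 by squaring (build up from 3^1; each line after the first costs one multiplication):

3^1 = 3
3^2 = (3^1)^2 = 3^2 = 9
3^3 = 3 * 3^2 = 3 * 9 = 27
3^6 = (3^3)^2 = 27^2 = 729
3^12 = (3^6)^2 = 729^2 = 531441

Result: 531441
Multiplications needed: 4 (4 lines after 3^1)

3^12 = 531441. Using exponentiation by squaring, this requires 4 multiplications. The key idea: if the exponent is even, square the half-power; if odd, multiply by the base once.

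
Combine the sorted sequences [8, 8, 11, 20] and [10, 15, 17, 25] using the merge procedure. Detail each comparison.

Merging process:

Compare 8 vs 10: take 8 from left. Merged: [8]
Compare 8 vs 10: take 8 from left. Merged: [8, 8]
Compare 11 vs 10: take 10 from right. Merged: [8, 8, 10]
Compare 11 vs 15: take 11 from left. Merged: [8, 8, 10, 11]
Compare 20 vs 15: take 15 from right. Merged: [8, 8, 10, 11, 15]
Compare 20 vs 17: take 17 from right. Merged: [8, 8, 10, 11, 15, 17]
Compare 20 vs 25: take 20 from left. Merged: [8, 8, 10, 11, 15, 17, 20]
Append remaining from right: [25]. Merged: [8, 8, 10, 11, 15, 17, 20, 25]

Final merged array: [8, 8, 10, 11, 15, 17, 20, 25]
Total comparisons: 7

The merged array is [8, 8, 10, 11, 15, 17, 20, 25], requiring 7 comparisons. The merge step runs in O(n) time where n is the total number of elements.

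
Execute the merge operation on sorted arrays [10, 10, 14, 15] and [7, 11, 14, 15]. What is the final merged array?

Merging process:

Compare 10 vs 7: take 7 from right. Merged: [7]
Compare 10 vs 11: take 10 from left. Merged: [7, 10]
Compare 10 vs 11: take 10 from left. Merged: [7, 10, 10]
Compare 14 vs 11: take 11 from right. Merged: [7, 10, 10, 11]
Compare 14 vs 14: take 14 from left. Merged: [7, 10, 10, 11, 14]
Compare 15 vs 14: take 14 from right. Merged: [7, 10, 10, 11, 14, 14]
Compare 15 vs 15: take 15 from left. Merged: [7, 10, 10, 11, 14, 14, 15]
Append remaining from right: [15]. Merged: [7, 10, 10, 11, 14, 14, 15, 15]

Final merged array: [7, 10, 10, 11, 14, 14, 15, 15]
Total comparisons: 7

The merged array is [7, 10, 10, 11, 14, 14, 15, 15], requiring 7 comparisons. The merge step runs in O(n) time where n is the total number of elements.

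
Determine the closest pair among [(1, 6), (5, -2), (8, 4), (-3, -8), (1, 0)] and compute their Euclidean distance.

Computing all pairwise distances among 5 points:

d((1, 6), (5, -2)) = 8.9443
d((1, 6), (8, 4)) = 7.2801
d((1, 6), (-3, -8)) = 14.5602
d((1, 6), (1, 0)) = 6.0
d((5, -2), (8, 4)) = 6.7082
d((5, -2), (-3, -8)) = 10.0
d((5, -2), (1, 0)) = 4.4721 <-- minimum
d((8, 4), (-3, -8)) = 16.2788
d((8, 4), (1, 0)) = 8.0623
d((-3, -8), (1, 0)) = 8.9443

Closest pair: (5, -2) and (1, 0) with distance 4.4721

The closest pair is (5, -2) and (1, 0) with Euclidean distance 4.4721. For 5 points, brute-force pairwise comparison is shown above. For large n, the divide-and-conquer algorithm (sort by x, recurse on halves, check the dividing strip) achieves O(n log n).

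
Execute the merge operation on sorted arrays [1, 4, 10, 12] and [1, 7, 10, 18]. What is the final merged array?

Merging process:

Compare 1 vs 1: take 1 from left. Merged: [1]
Compare 4 vs 1: take 1 from right. Merged: [1, 1]
Compare 4 vs 7: take 4 from left. Merged: [1, 1, 4]
Compare 10 vs 7: take 7 from right. Merged: [1, 1, 4, 7]
Compare 10 vs 10: take 10 from left. Merged: [1, 1, 4, 7, 10]
Compare 12 vs 10: take 10 from right. Merged: [1, 1, 4, 7, 10, 10]
Compare 12 vs 18: take 12 from left. Merged: [1, 1, 4, 7, 10, 10, 12]
Append remaining from right: [18]. Merged: [1, 1, 4, 7, 10, 10, 12, 18]

Final merged array: [1, 1, 4, 7, 10, 10, 12, 18]
Total comparisons: 7

The merged array is [1, 1, 4, 7, 10, 10, 12, 18], requiring 7 comparisons. The merge step runs in O(n) time where n is the total number of elements.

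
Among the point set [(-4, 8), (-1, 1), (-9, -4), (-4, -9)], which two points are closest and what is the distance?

Computing all pairwise distances among 4 points:

d((-4, 8), (-1, 1)) = 7.6158
d((-4, 8), (-9, -4)) = 13.0
d((-4, 8), (-4, -9)) = 17.0
d((-1, 1), (-9, -4)) = 9.434
d((-1, 1), (-4, -9)) = 10.4403
d((-9, -4), (-4, -9)) = 7.0711 <-- minimum

Closest pair: (-9, -4) and (-4, -9) with distance 7.0711

The closest pair is (-9, -4) and (-4, -9) with Euclidean distance 7.0711. For 4 points, brute-force pairwise comparison is shown above. For large n, the divide-and-conquer algorithm (sort by x, recurse on halves, check the dividing strip) achieves O(n log n).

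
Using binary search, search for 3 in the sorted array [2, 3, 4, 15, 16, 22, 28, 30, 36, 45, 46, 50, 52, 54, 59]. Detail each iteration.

Binary search for 3 in [2, 3, 4, 15, 16, 22, 28, 30, 36, 45, 46, 50, 52, 54, 59]:

lo=0, hi=14, mid=7, arr[mid]=30 -> 30 > 3, search left half
lo=0, hi=6, mid=3, arr[mid]=15 -> 15 > 3, search left half
lo=0, hi=2, mid=1, arr[mid]=3 -> Found target at index 1!

Binary search finds 3 at index 1 after 3 comparisons. The search repeatedly halves the search space by comparing with the middle element.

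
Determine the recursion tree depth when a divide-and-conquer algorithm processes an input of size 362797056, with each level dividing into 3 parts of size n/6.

For divide and conquer with division factor 6:

Problem sizes at each level:
Level 0: 362797056
Level 1: 60466176
Level 2: 10077696
Level 3: 1679616
Level 4: 279936
Level 5: 46656
Level 6: 7776
Level 7: 1296
Level 8: 216
Level 9: 36
Level 10: 6
Level 11: 1

The root is level 0 and the size-1 base case is level 11 (the tree spans levels 0 through 11, i.e. 12 levels counting the root), so the depth is the number of divisions: log_6(362797056) = 11

The recursion tree depth is log_6(362797056) = 11. At each level, the problem size is divided by 6, so it takes 11 divisions to reduce to a base case of size 1. The algorithm makes 3 recursive calls at each level.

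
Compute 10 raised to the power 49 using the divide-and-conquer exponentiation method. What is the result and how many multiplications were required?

Computing 10^49 by squaring (build up from 10^1; each line after the first costs one multiplication):

10^1 = 10
10^2 = (10^1)^2 = 10^2 = 100
10^3 = 10 * 10^2 = 10 * 100 = 1000
10^6 = (10^3)^2 = 1000^2 = 1000000
10^12 = (10^6)^2 = 1000000^2 = 1000000000000
10^24 = (10^12)^2 = 1000000000000^2 = 1000000000000000000000000
10^48 = (10^24)^2 = 1000000000000000000000000^2 = 1000000000000000000000000000000000000000000000000
10^49 = 10 * 10^48 = 10 * 1000000000000000000000000000000000000000000000000 = 10000000000000000000000000000000000000000000000000

Result: 10000000000000000000000000000000000000000000000000
Multiplications needed: 7 (7 lines after 10^1)

10^49 = 10000000000000000000000000000000000000000000000000. Using exponentiation by squaring, this requires 7 multiplications. The key idea: if the exponent is even, square the half-power; if odd, multiply by the base once.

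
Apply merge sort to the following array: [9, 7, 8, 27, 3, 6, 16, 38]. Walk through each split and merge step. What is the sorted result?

Merge sort trace:

Split: [9, 7, 8, 27, 3, 6, 16, 38] -> [9, 7, 8, 27] and [3, 6, 16, 38]
  Split: [9, 7, 8, 27] -> [9, 7] and [8, 27]
    Split: [9, 7] -> [9] and [7]
    Merge: [9] + [7] -> [7, 9]
    Split: [8, 27] -> [8] and [27]
    Merge: [8] + [27] -> [8, 27]
  Merge: [7, 9] + [8, 27] -> [7, 8, 9, 27]
  Split: [3, 6, 16, 38] -> [3, 6] and [16, 38]
    Split: [3, 6] -> [3] and [6]
    Merge: [3] + [6] -> [3, 6]
    Split: [16, 38] -> [16] and [38]
    Merge: [16] + [38] -> [16, 38]
  Merge: [3, 6] + [16, 38] -> [3, 6, 16, 38]
Merge: [7, 8, 9, 27] + [3, 6, 16, 38] -> [3, 6, 7, 8, 9, 16, 27, 38]

Final sorted array: [3, 6, 7, 8, 9, 16, 27, 38]

The merge sort proceeds by recursively splitting the array and merging sorted halves.
After all merges, the sorted array is [3, 6, 7, 8, 9, 16, 27, 38].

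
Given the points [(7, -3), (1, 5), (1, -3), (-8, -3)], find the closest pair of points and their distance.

Computing all pairwise distances among 4 points:

d((7, -3), (1, 5)) = 10.0
d((7, -3), (1, -3)) = 6.0 <-- minimum
d((7, -3), (-8, -3)) = 15.0
d((1, 5), (1, -3)) = 8.0
d((1, 5), (-8, -3)) = 12.0416
d((1, -3), (-8, -3)) = 9.0

Closest pair: (7, -3) and (1, -3) with distance 6.0

The closest pair is (7, -3) and (1, -3) with Euclidean distance 6.0. For 4 points, brute-force pairwise comparison is shown above. For large n, the divide-and-conquer algorithm (sort by x, recurse on halves, check the dividing strip) achieves O(n log n).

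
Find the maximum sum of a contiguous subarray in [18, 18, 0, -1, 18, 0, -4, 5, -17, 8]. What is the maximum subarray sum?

Using Kadane's algorithm on [18, 18, 0, -1, 18, 0, -4, 5, -17, 8]:

Scanning through the array:
Position 1 (value 18): max_ending_here = 36, max_so_far = 36
Position 2 (value 0): max_ending_here = 36, max_so_far = 36
Position 3 (value -1): max_ending_here = 35, max_so_far = 36
Position 4 (value 18): max_ending_here = 53, max_so_far = 53
Position 5 (value 0): max_ending_here = 53, max_so_far = 53
Position 6 (value -4): max_ending_here = 49, max_so_far = 53
Position 7 (value 5): max_ending_here = 54, max_so_far = 54
Position 8 (value -17): max_ending_here = 37, max_so_far = 54
Position 9 (value 8): max_ending_here = 45, max_so_far = 54

Maximum subarray: [18, 18, 0, -1, 18, 0, -4, 5]
Maximum sum: 54

The maximum subarray is [18, 18, 0, -1, 18, 0, -4, 5] with sum 54. This subarray runs from index 0 to index 7.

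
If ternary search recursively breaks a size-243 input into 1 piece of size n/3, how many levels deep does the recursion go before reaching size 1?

For divide and conquer with division factor 3:

Problem sizes at each level:
Level 0: 243
Level 1: 81
Level 2: 27
Level 3: 9
Level 4: 3
Level 5: 1

The root is level 0 and the size-1 base case is level 5 (the tree spans levels 0 through 5, i.e. 6 levels counting the root), so the depth is the number of divisions: log_3(243) = 5

The recursion tree depth is log_3(243) = 5. At each level, the problem size is divided by 3, so it takes 5 divisions to reduce to a base case of size 1. The algorithm makes 1 recursive call at each level.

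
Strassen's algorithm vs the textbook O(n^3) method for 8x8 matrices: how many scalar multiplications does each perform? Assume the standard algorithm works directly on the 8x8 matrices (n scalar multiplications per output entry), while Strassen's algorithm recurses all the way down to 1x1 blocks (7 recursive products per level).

Matrix multiplication for 8x8 matrices:

Standard algorithm: 8^3 = 512 multiplications
Strassen's algorithm: 7^(log2(8)) = 7^3 = 343 multiplications
Savings: 512 - 343 = 169 multiplications

Standard: 512 multiplications (8^3). Strassen: 343 multiplications (7^3). Strassen reduces 8 recursive multiplications to 7 at each level.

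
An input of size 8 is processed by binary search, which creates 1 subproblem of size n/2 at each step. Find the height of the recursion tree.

For divide and conquer with division factor 2:

Problem sizes at each level:
Level 0: 8
Level 1: 4
Level 2: 2
Level 3: 1

The root is level 0 and the size-1 base case is level 3 (the tree spans levels 0 through 3, i.e. 4 levels counting the root), so the depth is the number of divisions: log_2(8) = 3

The recursion tree depth is log_2(8) = 3. At each level, the problem size is divided by 2, so it takes 3 divisions to reduce to a base case of size 1. The algorithm makes 1 recursive call at each level.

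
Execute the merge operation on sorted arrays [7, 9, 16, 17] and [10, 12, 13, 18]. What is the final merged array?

Merging process:

Compare 7 vs 10: take 7 from left. Merged: [7]
Compare 9 vs 10: take 9 from left. Merged: [7, 9]
Compare 16 vs 10: take 10 from right. Merged: [7, 9, 10]
Compare 16 vs 12: take 12 from right. Merged: [7, 9, 10, 12]
Compare 16 vs 13: take 13 from right. Merged: [7, 9, 10, 12, 13]
Compare 16 vs 18: take 16 from left. Merged: [7, 9, 10, 12, 13, 16]
Compare 17 vs 18: take 17 from left. Merged: [7, 9, 10, 12, 13, 16, 17]
Append remaining from right: [18]. Merged: [7, 9, 10, 12, 13, 16, 17, 18]

Final merged array: [7, 9, 10, 12, 13, 16, 17, 18]
Total comparisons: 7

The merged array is [7, 9, 10, 12, 13, 16, 17, 18], requiring 7 comparisons. The merge step runs in O(n) time where n is the total number of elements.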